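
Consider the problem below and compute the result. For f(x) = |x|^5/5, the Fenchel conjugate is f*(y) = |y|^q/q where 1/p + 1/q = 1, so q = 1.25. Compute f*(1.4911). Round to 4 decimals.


The conjugate exponent q satisfies 1/p + 1/q = 1.
p = 5, so q = 5/(5 - 1) = 1.25
|y|^q = 1.4911^1.25 = 1.6477
f*(1.4911) = 1.6477 / 1.25 = 1.3182


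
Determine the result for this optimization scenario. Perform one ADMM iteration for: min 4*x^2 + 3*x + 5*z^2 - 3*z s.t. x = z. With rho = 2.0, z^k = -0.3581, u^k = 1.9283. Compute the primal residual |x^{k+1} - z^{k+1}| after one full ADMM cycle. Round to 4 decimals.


ADMM iteration with rho = 2.0, z^k = -0.3581, u^k = 1.9283
Step 1: x-update.
Minimize 4*x^2 + 3*x + (2.0/2)*(x + 0.3581 + 1.9283)^2
FOC: (2*4 + 2.0)*x = -3 + 2.0*(-0.3581 - 1.9283)
x^{k+1} = -0.7573
Step 2: z-update.
Minimize 5*z^2 - 3*z + (2.0/2)*(-0.7573 - z + 1.9283)^2
FOC: (2*5 + 2.0)*z = 3 + 2.0*(-0.7573 + 1.9283)
z^{k+1} = 0.4452
Step 3: u-update.
u^{k+1} = 1.9283 - 0.7573 - 0.4452 = 0.7259
Step 4: Primal residual = |-0.7573 - 0.4452| = 1.2025


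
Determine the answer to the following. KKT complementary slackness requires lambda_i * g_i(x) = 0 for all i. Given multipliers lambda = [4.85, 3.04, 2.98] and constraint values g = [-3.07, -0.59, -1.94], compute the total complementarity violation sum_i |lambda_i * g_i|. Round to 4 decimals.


KKT complementary slackness check:
lambda_1 * g_1 = 4.85 * -3.07 = -14.8895
lambda_2 * g_2 = 3.04 * -0.59 = -1.7936
lambda_3 * g_3 = 2.98 * -1.94 = -5.7812
Total violation = 14.8895 + 1.7936 + 5.7812 = 22.4643


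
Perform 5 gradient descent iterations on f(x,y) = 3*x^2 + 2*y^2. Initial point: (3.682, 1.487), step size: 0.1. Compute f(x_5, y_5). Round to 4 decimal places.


Gradient descent on f(x,y) = 3*x^2 + 2*y^2.
Starting point: (3.682, 1.487), alpha = 0.1
Step 1: grad_x = 2*3*3.682 = 22.092, grad_y = 2*2*1.487 = 5.948
  x_1 = 3.682 - 0.1*22.092 = 1.4728
  y_1 = 1.487 - 0.1*5.948 = 0.8922
Step 2: grad_x = 2*3*1.4728 = 8.8368, grad_y = 2*2*0.8922 = 3.5688
  x_2 = 1.4728 - 0.1*8.8368 = 0.5891
  y_2 = 0.8922 - 0.1*3.5688 = 0.5353
Step 3: grad_x = 2*3*0.5891 = 3.5347, grad_y = 2*2*0.5353 = 2.1413
  x_3 = 0.5891 - 0.1*3.5347 = 0.2356
  y_3 = 0.5353 - 0.1*2.1413 = 0.3212
Step 4: grad_x = 2*3*0.2356 = 1.4139, grad_y = 2*2*0.3212 = 1.2848
  x_4 = 0.2356 - 0.1*1.4139 = 0.0943
  y_4 = 0.3212 - 0.1*1.2848 = 0.1927
Step 5: grad_x = 2*3*0.0943 = 0.5656, grad_y = 2*2*0.1927 = 0.7709
  x_5 = 0.0943 - 0.1*0.5656 = 0.0377
  y_5 = 0.1927 - 0.1*0.7709 = 0.1156
f(0.0377, 0.1156) = 3*0.0377^2 + 2*0.1156^2 = 0.031


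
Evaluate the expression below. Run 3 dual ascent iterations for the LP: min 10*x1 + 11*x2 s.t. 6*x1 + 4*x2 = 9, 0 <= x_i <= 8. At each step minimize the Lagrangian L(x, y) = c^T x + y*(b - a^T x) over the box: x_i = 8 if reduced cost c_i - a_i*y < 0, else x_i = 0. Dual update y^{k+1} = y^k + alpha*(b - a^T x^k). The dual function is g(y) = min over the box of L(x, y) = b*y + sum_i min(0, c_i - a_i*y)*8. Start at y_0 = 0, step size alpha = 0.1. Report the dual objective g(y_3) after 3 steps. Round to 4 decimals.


Dual ascent for LP: min 10*x1 + 11*x2, 6*x1 + 4*x2 = 9, 0 <= x_i <= 8
Step 1: y^k = 0.0, reduced costs: (10.0, 11.0)
  x^k = (0.0, 0.0), subgradient = b - a^T x = 9.0
  y^{k+1} = 0.0 + 0.1*9.0 = 0.9
Step 2: y^k = 0.9, reduced costs: (4.6, 7.4)
  x^k = (0.0, 0.0), subgradient = b - a^T x = 9.0
  y^{k+1} = 0.9 + 0.1*9.0 = 1.8
Step 3: y^k = 1.8, reduced costs: (-0.8, 3.8)
  x^k = (8.0, 0.0), subgradient = b - a^T x = -39.0
  y^{k+1} = 1.8 + 0.1*-39.0 = -2.1
Dual objective at y_3 = -2.1: reduced costs (22.6, 19.4), box minimizer x = (0.0, 0.0)
g(y_3) = b*y + (c1 - a1*y)*x1 + (c2 - a2*y)*x2 = 9*(-2.1) + 22.6*0.0 + 19.4*0.0 = -18.9 + 0.0 + 0.0 = -18.9


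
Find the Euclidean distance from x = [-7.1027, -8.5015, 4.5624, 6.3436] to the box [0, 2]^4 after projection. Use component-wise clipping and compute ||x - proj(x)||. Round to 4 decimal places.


Project each component onto [0, 2].
clip(-7.1027) = 0.0, clip(-8.5015) = 0.0, clip(4.5624) = 2.0, clip(6.3436) = 2.0
Projection = [0.0, 0.0, 2.0, 2.0]
Squared diffs: [50.4483, 72.2755, 6.5659, 18.8669]
Distance = sqrt(148.1566) = 12.172


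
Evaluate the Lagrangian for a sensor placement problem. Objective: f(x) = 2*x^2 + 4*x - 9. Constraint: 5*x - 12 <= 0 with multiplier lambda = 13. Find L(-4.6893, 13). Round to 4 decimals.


Step 1: Evaluate f(x).
f(-4.6893) = 2*(-4.6893)^2 + 4*(-4.6893) - 9 = 16.2219
Step 2: Evaluate g(x).
g(-4.6893) = 5*-4.6893 - 12 = -35.4465
Step 3: Compute Lagrangian.
L = 16.2219 + 13*-35.4465 = -444.5826


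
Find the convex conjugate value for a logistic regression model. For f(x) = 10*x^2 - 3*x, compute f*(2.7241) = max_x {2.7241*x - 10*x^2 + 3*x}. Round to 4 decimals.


f*(y) = sup_x {y*x - a*x^2 - b*x} = sup_x {(y-b)*x - a*x^2}
FOC: (y - b) - 2a*x = 0 => x* = (y - b)/(2a)
x* = (2.7241 + 3)/(2*10) = 0.2862
f*(2.7241) = (y-b)^2/(4a) = (2.7241 + 3)^2/(4*10)
= 32.7653/40 = 0.8191


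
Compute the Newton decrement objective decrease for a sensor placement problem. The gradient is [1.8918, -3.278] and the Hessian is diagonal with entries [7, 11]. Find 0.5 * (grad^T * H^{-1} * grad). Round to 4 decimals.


Step 1: H is diagonal, so H^(-1) * g = [0.2703, -0.298].
Step 2: g^T H^(-1) g = sum_i g_i^2 / H_ii
  = (1.8918)^2/7 + (-3.278)^2/11
  = 0.5113 + 0.9768 = 1.4881
Step 3: Objective decrease = 0.5 * g^T H^(-1) g = 0.7441


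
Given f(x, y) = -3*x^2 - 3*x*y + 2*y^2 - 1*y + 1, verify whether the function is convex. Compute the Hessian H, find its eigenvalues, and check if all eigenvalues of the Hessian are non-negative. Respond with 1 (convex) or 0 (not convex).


The Hessian of f(x,y) = -3*x^2 - 3*x*y + 2*y^2 - 1*y + 1 is:
H = [[-6, -3], [-3, 4]]
Trace = -6 + 4 = -2
Determinant = -6*4 - (-3)^2 = -33
Discriminant = (-2)^2 - 4*-33 = 136.0
Eigenvalues: lambda_1 = -6.831, lambda_2 = 4.831
The function is not convex.

0


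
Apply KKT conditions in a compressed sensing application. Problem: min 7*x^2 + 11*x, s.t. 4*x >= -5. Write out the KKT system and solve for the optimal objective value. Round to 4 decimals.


Step 1: Try lambda = 0 (constraint inactive).
Stationarity: 2*7*x + 11 = 0
x* = -11/(2*7) = -11/14 = -0.7857 (rounded; the exact value -11/14 is used below)
Check constraint: 4*-0.7857 = -3.1428 >= -5 -- satisfied.
Step 2: Compute optimal value.
f(x*) = 7*(-11/14)^2 + 11*(-11/14) = -4.3214


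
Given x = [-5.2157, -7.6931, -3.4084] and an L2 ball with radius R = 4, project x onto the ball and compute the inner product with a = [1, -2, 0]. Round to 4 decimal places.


Step 1: Compute ||x|| (intermediates to 6 decimals).
||x|| = sqrt((-5.2157)^2 + (-7.6931)^2 + (-3.4084)^2) = 9.899722
Step 2: Project.
Since ||x|| > R, scale = R/||x|| = 4/9.899722 = 0.404052, proj(x) = scale * x
proj(x) = [-2.107414, -3.108412, -1.377171]
Step 3: Dot product.
a^T * proj(x) = 1*(-2.107414) - 2*(-3.108412) + 0*(-1.377171) = 4.1094


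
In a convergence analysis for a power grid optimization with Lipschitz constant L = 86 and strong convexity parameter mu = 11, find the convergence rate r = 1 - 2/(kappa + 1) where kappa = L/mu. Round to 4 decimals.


Step 1: Compute the condition number.
kappa = L/mu = 86/11 = 7.8182
Step 2: Compute the convergence rate.
r = 1 - 2/(kappa + 1) = 1 - 2*mu/(L + mu) = (L - mu)/(L + mu) = 75/97 = 0.7732


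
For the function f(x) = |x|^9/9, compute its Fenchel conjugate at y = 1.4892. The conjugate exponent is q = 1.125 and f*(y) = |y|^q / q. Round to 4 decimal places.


The conjugate exponent q satisfies 1/p + 1/q = 1.
p = 9, so q = 9/(9 - 1) = 1.125
|y|^q = 1.4892^1.125 = 1.5652
f*(1.4892) = 1.5652 / 1.125 = 1.3913


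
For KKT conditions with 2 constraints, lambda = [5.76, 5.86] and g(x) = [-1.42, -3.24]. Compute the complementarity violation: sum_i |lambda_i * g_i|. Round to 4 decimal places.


KKT complementary slackness check:
lambda_1 * g_1 = 5.76 * -1.42 = -8.1792
lambda_2 * g_2 = 5.86 * -3.24 = -18.9864
Total violation = 8.1792 + 18.9864 = 27.1656


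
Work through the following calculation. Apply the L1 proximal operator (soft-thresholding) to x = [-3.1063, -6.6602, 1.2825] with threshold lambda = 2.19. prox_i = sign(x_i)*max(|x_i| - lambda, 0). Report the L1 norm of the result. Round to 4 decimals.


Soft-thresholding with lambda = 2.19:
prox(-3.1063) = sign(-3.1063)*max(|-3.1063| - 2.19, 0) = -0.9163
prox(-6.6602) = sign(-6.6602)*max(|-6.6602| - 2.19, 0) = -4.4702
prox(1.2825) = sign(1.2825)*max(|1.2825| - 2.19, 0) = 0.0
prox(x) = [-0.9163, -4.4702, 0.0]
||prox(x)||_1 = 0.9163 + 4.4702 + 0.0 = 5.3865


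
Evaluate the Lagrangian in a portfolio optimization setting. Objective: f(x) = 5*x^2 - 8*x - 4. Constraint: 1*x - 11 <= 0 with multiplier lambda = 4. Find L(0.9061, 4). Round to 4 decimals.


Step 1: Evaluate f(x).
f(0.9061) = 5*0.9061^2 - 8*0.9061 - 4 = -7.1437
Step 2: Evaluate g(x).
g(0.9061) = 1*0.9061 - 11 = -10.0939
Step 3: Compute Lagrangian.
L = -7.1437 + 4*-10.0939 = -47.5193


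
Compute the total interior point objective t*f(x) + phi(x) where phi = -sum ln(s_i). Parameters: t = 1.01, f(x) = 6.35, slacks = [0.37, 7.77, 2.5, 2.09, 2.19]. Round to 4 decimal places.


Step 1: Compute log-barrier.
ln values: [-0.9943, 2.0503, 0.9163, 0.7372, 0.7839]
phi = -(-0.9943 + 2.0503 + 0.9163 + 0.7372 + 0.7839) = -3.4934
Step 2: Compute augmented objective.
t*f(x) = 1.01*6.35 = 6.4135
Total = 6.4135 - 3.4934 = 2.9201


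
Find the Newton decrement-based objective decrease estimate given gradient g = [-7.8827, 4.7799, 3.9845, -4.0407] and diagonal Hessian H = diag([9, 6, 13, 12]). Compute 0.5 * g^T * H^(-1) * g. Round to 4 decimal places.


Step 1: H is diagonal, so H^(-1) * g = [-0.8759, 0.7967, 0.3065, -0.3367].
Step 2: g^T H^(-1) g = sum_i g_i^2 / H_ii
  = (-7.8827)^2/9 + (4.7799)^2/6 + (3.9845)^2/13 + (-4.0407)^2/12
  = 6.9041 + 3.8079 + 1.2212 + 1.3606 = 13.2939
Step 3: Objective decrease = 0.5 * g^T H^(-1) g = 6.6469


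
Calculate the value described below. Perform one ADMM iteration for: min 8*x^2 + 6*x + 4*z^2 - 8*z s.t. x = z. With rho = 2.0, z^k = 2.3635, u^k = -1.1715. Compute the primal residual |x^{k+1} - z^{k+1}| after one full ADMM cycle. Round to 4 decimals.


ADMM iteration with rho = 2.0, z^k = 2.3635, u^k = -1.1715
Step 1: x-update.
Minimize 8*x^2 + 6*x + (2.0/2)*(x - 2.3635 - 1.1715)^2
FOC: (2*8 + 2.0)*x = -6 + 2.0*(2.3635 + 1.1715)
x^{k+1} = 0.0594
Step 2: z-update.
Minimize 4*z^2 - 8*z + (2.0/2)*(0.0594 - z - 1.1715)^2
FOC: (2*4 + 2.0)*z = 8 + 2.0*(0.0594 - 1.1715)
z^{k+1} = 0.5776
Step 3: u-update.
u^{k+1} = -1.1715 + 0.0594 - 0.5776 = -1.6896
Step 4: Primal residual = |0.0594 - 0.5776| = 0.5181


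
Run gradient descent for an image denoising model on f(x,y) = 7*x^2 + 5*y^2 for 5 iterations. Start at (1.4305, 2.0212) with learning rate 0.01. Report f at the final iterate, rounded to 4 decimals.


Gradient descent on f(x,y) = 7*x^2 + 5*y^2.
Starting point: (1.4305, 2.0212), alpha = 0.01
Step 1: grad_x = 2*7*1.4305 = 20.027, grad_y = 2*5*2.0212 = 20.212
  x_1 = 1.4305 - 0.01*20.027 = 1.2302
  y_1 = 2.0212 - 0.01*20.212 = 1.8191
Step 2: grad_x = 2*7*1.2302 = 17.2232, grad_y = 2*5*1.8191 = 18.1908
  x_2 = 1.2302 - 0.01*17.2232 = 1.058
  y_2 = 1.8191 - 0.01*18.1908 = 1.6372
Step 3: grad_x = 2*7*1.058 = 14.812, grad_y = 2*5*1.6372 = 16.3717
  x_3 = 1.058 - 0.01*14.812 = 0.9099
  y_3 = 1.6372 - 0.01*16.3717 = 1.4735
Step 4: grad_x = 2*7*0.9099 = 12.7383, grad_y = 2*5*1.4735 = 14.7345
  x_4 = 0.9099 - 0.01*12.7383 = 0.7825
  y_4 = 1.4735 - 0.01*14.7345 = 1.3261
Step 5: grad_x = 2*7*0.7825 = 10.9549, grad_y = 2*5*1.3261 = 13.2611
  x_5 = 0.7825 - 0.01*10.9549 = 0.6729
  y_5 = 1.3261 - 0.01*13.2611 = 1.1935
f(0.6729, 1.1935) = 7*0.6729^2 + 5*1.1935^2 = 10.2922


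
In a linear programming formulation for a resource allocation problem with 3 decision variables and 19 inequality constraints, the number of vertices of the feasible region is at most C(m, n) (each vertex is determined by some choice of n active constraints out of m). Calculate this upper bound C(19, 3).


Each vertex corresponds to some choice of n active constraints out of m, so the number of vertices is at most C(m, n) = m! / (n!(m-n)!).
m = 19, n = 3
Numerator: 19 * 18 * 17
Denominator: 3! = 6
C(19, 3) = 969


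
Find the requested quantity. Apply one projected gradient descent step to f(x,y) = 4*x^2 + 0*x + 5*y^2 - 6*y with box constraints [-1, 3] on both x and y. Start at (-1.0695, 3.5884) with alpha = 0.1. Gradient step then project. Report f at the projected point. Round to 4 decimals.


Step 1: Compute gradient at (-1.0695, 3.5884).
grad_x = 2*4*-1.0695 + 0 = -8.556
grad_y = 2*5*3.5884 - 6 = 29.884
Step 2: Gradient step.
x_raw = -1.0695 - 0.1*-8.556 = -0.2139
y_raw = 3.5884 - 0.1*29.884 = 0.6
Step 3: Project onto [-1, 3].
x_proj = clip(-0.2139) = -0.2139
y_proj = clip(0.6) = 0.6
Step 4: Evaluate f.
f(-0.2139, 0.6) = -1.617


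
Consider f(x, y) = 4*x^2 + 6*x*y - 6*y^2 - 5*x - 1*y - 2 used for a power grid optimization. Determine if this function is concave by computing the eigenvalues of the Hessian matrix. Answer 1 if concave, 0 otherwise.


The Hessian of f(x,y) = 4*x^2 + 6*x*y - 6*y^2 - 5*x - 1*y - 2 is:
H = [[8, 6], [6, -12]]
Trace = 8 - 12 = -4
Determinant = 8*-12 - (6)^2 = -132
Discriminant = (-4)^2 - 4*-132 = 544.0
Eigenvalues: lambda_1 = -13.6619, lambda_2 = 9.6619
The function is not concave.

0


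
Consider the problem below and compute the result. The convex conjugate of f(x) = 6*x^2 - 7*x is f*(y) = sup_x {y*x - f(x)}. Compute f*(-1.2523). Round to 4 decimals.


f*(y) = sup_x {y*x - a*x^2 - b*x} = sup_x {(y-b)*x - a*x^2}
FOC: (y - b) - 2a*x = 0 => x* = (y - b)/(2a)
x* = (-1.2523 + 7)/(2*6) = 0.479
f*(-1.2523) = (y-b)^2/(4a) = (-1.2523 + 7)^2/(4*6)
= 33.0361/24 = 1.3765


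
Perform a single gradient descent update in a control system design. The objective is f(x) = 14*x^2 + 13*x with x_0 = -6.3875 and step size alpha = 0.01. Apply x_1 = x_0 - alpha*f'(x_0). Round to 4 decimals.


We compute the gradient at x_0 and apply the update.
f'(x) = 28*x + 13
f'(-6.3875) = 28*-6.3875 + 13 = -165.85
x_1 = -6.3875 - 0.01*-165.85 = -4.729


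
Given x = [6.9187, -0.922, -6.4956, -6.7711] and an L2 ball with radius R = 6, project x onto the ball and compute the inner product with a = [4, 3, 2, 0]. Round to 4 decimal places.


Step 1: Compute ||x|| (intermediates to 6 decimals).
||x|| = sqrt(6.9187^2 + (-0.922)^2 + (-6.4956)^2 + (-6.7711)^2) = 11.694405
Step 2: Project.
Since ||x|| > R, scale = R/||x|| = 6/11.694405 = 0.513066, proj(x) = scale * x
proj(x) = [3.54975, -0.473047, -3.332672, -3.474021]
Step 3: Dot product.
a^T * proj(x) = 4*3.54975 + 3*(-0.473047) + 2*(-3.332672) + 0*(-3.474021) = 6.1145


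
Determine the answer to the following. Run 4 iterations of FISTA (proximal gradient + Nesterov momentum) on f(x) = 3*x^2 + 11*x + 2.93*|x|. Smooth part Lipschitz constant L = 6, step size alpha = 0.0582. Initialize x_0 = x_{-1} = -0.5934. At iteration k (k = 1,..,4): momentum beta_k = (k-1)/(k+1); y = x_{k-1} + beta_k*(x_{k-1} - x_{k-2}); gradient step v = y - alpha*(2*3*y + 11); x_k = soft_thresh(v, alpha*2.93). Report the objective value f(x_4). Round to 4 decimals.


FISTA on f(x) = 3*x^2 + 11*x + 2.93*|x|
L = 6, alpha = 0.0582
Iteration 1: beta = 0.0, y = -0.5934 + 0.0*(-0.5934 + 0.5934) = -0.5934
  grad(y) = 7.4396, v = y - alpha*grad = -1.0264
  prox(v) = soft_thresh(-1.0264, 0.1705) = -0.8559
Iteration 2: beta = 0.3333, y = -0.8559 + 0.3333*(-0.8559 + 0.5934) = -0.9433
  grad(y) = 5.3399, v = y - alpha*grad = -1.2541
  prox(v) = soft_thresh(-1.2541, 0.1705) = -1.0836
Iteration 3: beta = 0.5, y = -1.0836 + 0.5*(-1.0836 + 0.8559) = -1.1975
  grad(y) = 3.8152, v = y - alpha*grad = -1.4195
  prox(v) = soft_thresh(-1.4195, 0.1705) = -1.249
Iteration 4: beta = 0.6, y = -1.249 + 0.6*(-1.249 + 1.0836) = -1.3482
  grad(y) = 2.9107, v = y - alpha*grad = -1.5176
  prox(v) = soft_thresh(-1.5176, 0.1705) = -1.3471
f(x_4) = 3*(-1.3471)^2 + 11*(-1.3471) + 2.93*|-1.3471| = -5.4271


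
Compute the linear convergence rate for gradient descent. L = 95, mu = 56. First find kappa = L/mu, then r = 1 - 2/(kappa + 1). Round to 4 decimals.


Step 1: Compute the condition number.
kappa = L/mu = 95/56 = 1.6964
Step 2: Compute the convergence rate.
r = 1 - 2/(kappa + 1) = 1 - 2*mu/(L + mu) = (L - mu)/(L + mu) = 39/151 = 0.2583


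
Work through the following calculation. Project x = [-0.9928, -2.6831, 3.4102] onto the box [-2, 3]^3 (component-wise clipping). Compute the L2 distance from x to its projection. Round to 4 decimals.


Project each component onto [-2, 3].
clip(-0.9928) = -0.9928, clip(-2.6831) = -2.0, clip(3.4102) = 3.0
Projection = [-0.9928, -2.0, 3.0]
Squared diffs: [0.0, 0.4666, 0.1683]
Distance = sqrt(0.6349) = 0.7968


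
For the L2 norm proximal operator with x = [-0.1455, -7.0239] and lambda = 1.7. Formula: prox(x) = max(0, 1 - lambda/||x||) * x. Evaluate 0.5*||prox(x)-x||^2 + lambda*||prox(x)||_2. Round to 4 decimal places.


Step 1: Compute ||x||.
||x|| = 7.0254
Step 2: Compute scaling factor.
scale = max(0, 1 - 1.7/7.0254) = 0.758
Step 3: prox(x) = [-0.1103, -5.3243]
||prox(x)|| = 5.3254
Step 4: Proximal objective.
0.5*||prox-x||^2 = 1.445
lambda*||prox|| = 9.0532
Total = 10.4982


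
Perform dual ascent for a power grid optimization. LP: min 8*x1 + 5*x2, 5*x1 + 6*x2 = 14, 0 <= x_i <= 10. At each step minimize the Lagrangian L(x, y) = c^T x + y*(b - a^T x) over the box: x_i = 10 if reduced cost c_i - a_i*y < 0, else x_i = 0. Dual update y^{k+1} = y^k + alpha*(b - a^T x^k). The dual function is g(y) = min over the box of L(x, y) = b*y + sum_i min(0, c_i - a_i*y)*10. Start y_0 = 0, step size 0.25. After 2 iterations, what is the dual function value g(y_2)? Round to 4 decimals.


Dual ascent for LP: min 8*x1 + 5*x2, 5*x1 + 6*x2 = 14, 0 <= x_i <= 10
Step 1: y^k = 0.0, reduced costs: (8.0, 5.0)
  x^k = (0.0, 0.0), subgradient = b - a^T x = 14.0
  y^{k+1} = 0.0 + 0.25*14.0 = 3.5
Step 2: y^k = 3.5, reduced costs: (-9.5, -16.0)
  x^k = (10.0, 10.0), subgradient = b - a^T x = -96.0
  y^{k+1} = 3.5 + 0.25*-96.0 = -20.5
Dual objective at y_2 = -20.5: reduced costs (110.5, 128.0), box minimizer x = (0.0, 0.0)
g(y_2) = b*y + (c1 - a1*y)*x1 + (c2 - a2*y)*x2 = 14*(-20.5) + 110.5*0.0 + 128.0*0.0 = -287.0 + 0.0 + 0.0 = -287.0


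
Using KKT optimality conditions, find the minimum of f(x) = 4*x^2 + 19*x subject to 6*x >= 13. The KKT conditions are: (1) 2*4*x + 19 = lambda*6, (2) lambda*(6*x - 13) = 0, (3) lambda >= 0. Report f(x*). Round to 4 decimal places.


Step 1: Try lambda = 0 (constraint inactive).
x_unc = -19/(2*4) = -2.375
Check: 6*-2.375 = -14.25 < 13 -- violated!
Step 2: Constraint must be active: 6*x = 13
x* = 13/6 = 2.1667 (rounded; the exact value 13/6 is used below)
lambda = (2*4*(13/6) + 19)/6 = 6.0556
Step 3: Compute optimal value.
f(x*) = 4*(13/6)^2 + 19*(13/6) = 59.9444


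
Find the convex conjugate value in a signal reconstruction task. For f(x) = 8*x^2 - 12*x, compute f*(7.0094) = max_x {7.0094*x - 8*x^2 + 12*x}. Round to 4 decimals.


f*(y) = sup_x {y*x - a*x^2 - b*x} = sup_x {(y-b)*x - a*x^2}
FOC: (y - b) - 2a*x = 0 => x* = (y - b)/(2a)
x* = (7.0094 + 12)/(2*8) = 1.1881
f*(7.0094) = (y-b)^2/(4a) = (7.0094 + 12)^2/(4*8)
= 361.3573/32 = 11.2924


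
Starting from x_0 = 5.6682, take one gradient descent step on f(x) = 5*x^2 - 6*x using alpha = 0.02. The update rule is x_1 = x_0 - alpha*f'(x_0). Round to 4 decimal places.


We compute the gradient at x_0 and apply the update.
f'(x) = 10*x - 6
f'(5.6682) = 10*5.6682 - 6 = 50.682
x_1 = 5.6682 - 0.02*50.682 = 4.6546


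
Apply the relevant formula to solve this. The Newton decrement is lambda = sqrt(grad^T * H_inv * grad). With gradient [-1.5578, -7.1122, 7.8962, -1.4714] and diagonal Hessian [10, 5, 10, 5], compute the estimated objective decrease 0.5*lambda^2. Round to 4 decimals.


Step 1: H is diagonal, so H^(-1) * g = [-0.1558, -1.4224, 0.7896, -0.2943].
Step 2: g^T H^(-1) g = sum_i g_i^2 / H_ii
  = (-1.5578)^2/10 + (-7.1122)^2/5 + (7.8962)^2/10 + (-1.4714)^2/5
  = 0.2427 + 10.1167 + 6.235 + 0.433 = 17.0274
Step 3: Objective decrease = 0.5 * g^T H^(-1) g = 8.5137


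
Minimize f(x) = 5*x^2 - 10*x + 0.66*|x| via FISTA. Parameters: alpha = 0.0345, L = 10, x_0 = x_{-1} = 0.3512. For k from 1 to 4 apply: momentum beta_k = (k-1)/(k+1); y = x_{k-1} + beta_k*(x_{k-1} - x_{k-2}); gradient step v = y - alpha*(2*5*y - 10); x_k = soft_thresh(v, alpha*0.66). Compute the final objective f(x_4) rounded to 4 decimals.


FISTA on f(x) = 5*x^2 - 10*x + 0.66*|x|
L = 10, alpha = 0.0345
Iteration 1: beta = 0.0, y = 0.3512 + 0.0*(0.3512 - 0.3512) = 0.3512
  grad(y) = -6.488, v = y - alpha*grad = 0.575
  prox(v) = soft_thresh(0.575, 0.0228) = 0.5523
Iteration 2: beta = 0.3333, y = 0.5523 + 0.3333*(0.5523 - 0.3512) = 0.6193
  grad(y) = -3.8071, v = y - alpha*grad = 0.7506
  prox(v) = soft_thresh(0.7506, 0.0228) = 0.7279
Iteration 3: beta = 0.5, y = 0.7279 + 0.5*(0.7279 - 0.5523) = 0.8157
  grad(y) = -1.8434, v = y - alpha*grad = 0.8793
  prox(v) = soft_thresh(0.8793, 0.0228) = 0.8565
Iteration 4: beta = 0.6, y = 0.8565 + 0.6*(0.8565 - 0.7279) = 0.9337
  grad(y) = -0.6634, v = y - alpha*grad = 0.9565
  prox(v) = soft_thresh(0.9565, 0.0228) = 0.9338
f(x_4) = 5*0.9338^2 - 10*0.9338 + 0.66*|0.9338| = -4.3618


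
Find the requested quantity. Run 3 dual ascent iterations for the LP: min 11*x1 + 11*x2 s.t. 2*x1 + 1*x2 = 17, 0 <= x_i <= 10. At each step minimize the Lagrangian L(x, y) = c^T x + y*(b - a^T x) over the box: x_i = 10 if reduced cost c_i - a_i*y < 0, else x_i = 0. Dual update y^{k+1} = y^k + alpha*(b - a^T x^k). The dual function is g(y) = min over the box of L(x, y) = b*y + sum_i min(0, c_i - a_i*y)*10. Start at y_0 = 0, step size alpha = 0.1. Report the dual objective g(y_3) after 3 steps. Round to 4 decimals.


Dual ascent for LP: min 11*x1 + 11*x2, 2*x1 + 1*x2 = 17, 0 <= x_i <= 10
Step 1: y^k = 0.0, reduced costs: (11.0, 11.0)
  x^k = (0.0, 0.0), subgradient = b - a^T x = 17.0
  y^{k+1} = 0.0 + 0.1*17.0 = 1.7
Step 2: y^k = 1.7, reduced costs: (7.6, 9.3)
  x^k = (0.0, 0.0), subgradient = b - a^T x = 17.0
  y^{k+1} = 1.7 + 0.1*17.0 = 3.4
Step 3: y^k = 3.4, reduced costs: (4.2, 7.6)
  x^k = (0.0, 0.0), subgradient = b - a^T x = 17.0
  y^{k+1} = 3.4 + 0.1*17.0 = 5.1
Dual objective at y_3 = 5.1: reduced costs (0.8, 5.9), box minimizer x = (0.0, 0.0)
g(y_3) = b*y + (c1 - a1*y)*x1 + (c2 - a2*y)*x2 = 17*5.1 + 0.8*0.0 + 5.9*0.0 = 86.7 + 0.0 + 0.0 = 86.7


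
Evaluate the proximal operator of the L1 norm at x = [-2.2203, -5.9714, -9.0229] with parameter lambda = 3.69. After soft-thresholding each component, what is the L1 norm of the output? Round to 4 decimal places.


Soft-thresholding with lambda = 3.69:
prox(-2.2203) = sign(-2.2203)*max(|-2.2203| - 3.69, 0) = 0.0
prox(-5.9714) = sign(-5.9714)*max(|-5.9714| - 3.69, 0) = -2.2814
prox(-9.0229) = sign(-9.0229)*max(|-9.0229| - 3.69, 0) = -5.3329
prox(x) = [0.0, -2.2814, -5.3329]
||prox(x)||_1 = 0.0 + 2.2814 + 5.3329 = 7.6143


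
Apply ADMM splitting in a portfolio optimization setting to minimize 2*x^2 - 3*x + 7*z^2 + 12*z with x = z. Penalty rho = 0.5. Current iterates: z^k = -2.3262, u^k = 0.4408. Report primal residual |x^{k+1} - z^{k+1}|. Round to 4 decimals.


ADMM iteration with rho = 0.5, z^k = -2.3262, u^k = 0.4408
Step 1: x-update.
Minimize 2*x^2 - 3*x + (0.5/2)*(x + 2.3262 + 0.4408)^2
FOC: (2*2 + 0.5)*x = 3 + 0.5*(-2.3262 - 0.4408)
x^{k+1} = 0.3592
Step 2: z-update.
Minimize 7*z^2 + 12*z + (0.5/2)*(0.3592 - z + 0.4408)^2
FOC: (2*7 + 0.5)*z = -12 + 0.5*(0.3592 + 0.4408)
z^{k+1} = -0.8
Step 3: u-update.
u^{k+1} = 0.4408 + 0.3592 + 0.8 = 1.6
Step 4: Primal residual = |0.3592 + 0.8| = 1.1592


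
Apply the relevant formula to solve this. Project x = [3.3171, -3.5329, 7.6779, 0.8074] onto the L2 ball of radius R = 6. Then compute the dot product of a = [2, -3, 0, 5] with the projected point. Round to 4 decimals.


Step 1: Compute ||x|| (intermediates to 6 decimals).
||x|| = sqrt(3.3171^2 + (-3.5329)^2 + 7.6779^2 + 0.8074^2) = 9.115184
Step 2: Project.
Since ||x|| > R, scale = R/||x|| = 6/9.115184 = 0.658242, proj(x) = scale * x
proj(x) = [2.183455, -2.325503, 5.053916, 0.531465]
Step 3: Dot product.
a^T * proj(x) = 2*2.183455 - 3*(-2.325503) + 0*5.053916 + 5*0.531465 = 14.0007


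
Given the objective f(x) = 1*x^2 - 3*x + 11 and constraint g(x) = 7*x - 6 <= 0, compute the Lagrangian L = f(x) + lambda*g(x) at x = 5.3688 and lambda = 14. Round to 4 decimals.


Step 1: Evaluate f(x).
f(5.3688) = 1*5.3688^2 - 3*5.3688 + 11 = 23.7176
Step 2: Evaluate g(x).
g(5.3688) = 7*5.3688 - 6 = 31.5816
Step 3: Compute Lagrangian.
L = 23.7176 + 14*31.5816 = 465.86


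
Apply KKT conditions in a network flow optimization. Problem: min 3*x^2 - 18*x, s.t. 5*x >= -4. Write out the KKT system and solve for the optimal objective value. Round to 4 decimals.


Step 1: Try lambda = 0 (constraint inactive).
Stationarity: 2*3*x - 18 = 0
x* = 18/(2*3) = 3.0
Check constraint: 5*3.0 = 15.0 >= -4 -- satisfied.
Step 2: Compute optimal value.
f(x*) = 3*3.0^2 - 18*3.0 = -27.0


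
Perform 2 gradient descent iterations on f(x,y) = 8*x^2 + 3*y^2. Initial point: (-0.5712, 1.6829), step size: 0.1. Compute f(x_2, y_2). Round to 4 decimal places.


Gradient descent on f(x,y) = 8*x^2 + 3*y^2.
Starting point: (-0.5712, 1.6829), alpha = 0.1
Step 1: grad_x = 2*8*-0.5712 = -9.1392, grad_y = 2*3*1.6829 = 10.0974
  x_1 = -0.5712 - 0.1*-9.1392 = 0.3427
  y_1 = 1.6829 - 0.1*10.0974 = 0.6732
Step 2: grad_x = 2*8*0.3427 = 5.4835, grad_y = 2*3*0.6732 = 4.039
  x_2 = 0.3427 - 0.1*5.4835 = -0.2056
  y_2 = 0.6732 - 0.1*4.039 = 0.2693
f(-0.2056, 0.2693) = 8*(-0.2056)^2 + 3*0.2693^2 = 0.5558


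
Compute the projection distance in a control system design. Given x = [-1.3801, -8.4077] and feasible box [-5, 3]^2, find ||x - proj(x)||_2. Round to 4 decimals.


Project each component onto [-5, 3].
clip(-1.3801) = -1.3801, clip(-8.4077) = -5.0
Projection = [-1.3801, -5.0]
Squared diffs: [0.0, 11.6124]
Distance = sqrt(11.6124) = 3.4077


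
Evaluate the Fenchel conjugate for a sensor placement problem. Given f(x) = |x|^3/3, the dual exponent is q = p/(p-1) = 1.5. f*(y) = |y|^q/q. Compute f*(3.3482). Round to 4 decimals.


The conjugate exponent q satisfies 1/p + 1/q = 1.
p = 3, so q = 3/(3 - 1) = 1.5
|y|^q = 3.3482^1.5 = 6.1266
f*(3.3482) = 6.1266 / 1.5 = 4.0844


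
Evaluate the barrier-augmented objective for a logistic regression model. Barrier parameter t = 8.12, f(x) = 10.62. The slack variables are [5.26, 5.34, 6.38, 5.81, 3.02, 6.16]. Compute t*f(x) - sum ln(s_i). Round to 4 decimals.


Step 1: Compute log-barrier.
ln values: [1.6601, 1.6752, 1.8532, 1.7596, 1.1053, 1.8181]
phi = -(1.6601 + 1.6752 + 1.8532 + 1.7596 + 1.1053 + 1.8181) = -9.8714
Step 2: Compute augmented objective.
t*f(x) = 8.12*10.62 = 86.2344
Total = 86.2344 - 9.8714 = 76.363


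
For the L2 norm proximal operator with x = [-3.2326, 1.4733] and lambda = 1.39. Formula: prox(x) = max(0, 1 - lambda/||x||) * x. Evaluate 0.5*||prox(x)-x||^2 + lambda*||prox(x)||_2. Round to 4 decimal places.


Step 1: Compute ||x||.
||x|| = 3.5525
Step 2: Compute scaling factor.
scale = max(0, 1 - 1.39/3.5525) = 0.6087
Step 3: prox(x) = [-1.9678, 0.8968]
||prox(x)|| = 2.1625
Step 4: Proximal objective.
0.5*||prox-x||^2 = 0.9661
lambda*||prox|| = 3.0059
Total = 3.9719


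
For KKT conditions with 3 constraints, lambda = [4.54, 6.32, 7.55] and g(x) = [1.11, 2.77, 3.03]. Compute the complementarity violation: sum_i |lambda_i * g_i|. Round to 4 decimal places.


KKT complementary slackness check:
lambda_1 * g_1 = 4.54 * 1.11 = 5.0394
lambda_2 * g_2 = 6.32 * 2.77 = 17.5064
lambda_3 * g_3 = 7.55 * 3.03 = 22.8765
Total violation = 5.0394 + 17.5064 + 22.8765 = 45.4223


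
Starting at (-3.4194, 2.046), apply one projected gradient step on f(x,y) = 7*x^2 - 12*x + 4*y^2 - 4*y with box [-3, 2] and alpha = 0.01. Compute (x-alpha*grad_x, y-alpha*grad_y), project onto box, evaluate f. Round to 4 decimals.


Step 1: Compute gradient at (-3.4194, 2.046).
grad_x = 2*7*-3.4194 - 12 = -59.8716
grad_y = 2*4*2.046 - 4 = 12.368
Step 2: Gradient step.
x_raw = -3.4194 - 0.01*-59.8716 = -2.8207
y_raw = 2.046 - 0.01*12.368 = 1.9223
Step 3: Project onto [-3, 2].
x_proj = clip(-2.8207) = -2.8207
y_proj = clip(1.9223) = 1.9223
Step 4: Evaluate f.
f(-2.8207, 1.9223) = 96.634


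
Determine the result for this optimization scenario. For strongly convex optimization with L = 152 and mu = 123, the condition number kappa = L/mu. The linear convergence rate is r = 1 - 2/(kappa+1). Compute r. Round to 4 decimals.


Step 1: Compute the condition number.
kappa = L/mu = 152/123 = 1.2358
Step 2: Compute the convergence rate.
r = 1 - 2/(kappa + 1) = 1 - 2*mu/(L + mu) = (L - mu)/(L + mu) = 29/275 = 0.1055


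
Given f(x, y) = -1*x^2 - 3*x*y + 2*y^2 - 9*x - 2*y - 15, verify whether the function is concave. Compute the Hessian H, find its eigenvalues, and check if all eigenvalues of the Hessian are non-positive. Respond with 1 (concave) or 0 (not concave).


The Hessian of f(x,y) = -1*x^2 - 3*x*y + 2*y^2 - 9*x - 2*y - 15 is:
H = [[-2, -3], [-3, 4]]
Trace = -2 + 4 = 2
Determinant = -2*4 - (-3)^2 = -17
Discriminant = (2)^2 - 4*-17 = 72.0
Eigenvalues: lambda_1 = -3.2426, lambda_2 = 5.2426
The function is not concave.

0


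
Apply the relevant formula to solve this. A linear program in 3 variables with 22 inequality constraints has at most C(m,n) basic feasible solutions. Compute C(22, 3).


Each vertex corresponds to some choice of n active constraints out of m, so the number of vertices is at most C(m, n) = m! / (n!(m-n)!).
m = 22, n = 3
Numerator: 22 * 21 * 20
Denominator: 3! = 6
C(22, 3) = 1540


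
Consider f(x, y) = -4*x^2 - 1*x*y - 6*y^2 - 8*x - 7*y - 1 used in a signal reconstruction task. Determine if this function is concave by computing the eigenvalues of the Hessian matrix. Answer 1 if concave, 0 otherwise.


The Hessian of f(x,y) = -4*x^2 - 1*x*y - 6*y^2 - 8*x - 7*y - 1 is:
H = [[-8, -1], [-1, -12]]
Trace = -8 - 12 = -20
Determinant = -8*-12 - (-1)^2 = 95
Discriminant = (-20)^2 - 4*95 = 20.0
Eigenvalues: lambda_1 = -12.2361, lambda_2 = -7.7639
The function is concave.

1


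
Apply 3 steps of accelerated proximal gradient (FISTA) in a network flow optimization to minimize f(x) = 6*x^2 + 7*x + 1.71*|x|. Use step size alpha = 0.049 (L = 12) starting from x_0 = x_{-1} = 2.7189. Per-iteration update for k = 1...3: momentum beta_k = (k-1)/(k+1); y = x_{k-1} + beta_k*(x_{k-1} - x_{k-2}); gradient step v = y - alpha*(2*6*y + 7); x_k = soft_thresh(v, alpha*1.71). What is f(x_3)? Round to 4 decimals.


FISTA on f(x) = 6*x^2 + 7*x + 1.71*|x|
L = 12, alpha = 0.049
Iteration 1: beta = 0.0, y = 2.7189 + 0.0*(2.7189 - 2.7189) = 2.7189
  grad(y) = 39.6268, v = y - alpha*grad = 0.7772
  prox(v) = soft_thresh(0.7772, 0.0838) = 0.6934
Iteration 2: beta = 0.3333, y = 0.6934 + 0.3333*(0.6934 - 2.7189) = 0.0182
  grad(y) = 7.2187, v = y - alpha*grad = -0.3355
  prox(v) = soft_thresh(-0.3355, 0.0838) = -0.2517
Iteration 3: beta = 0.5, y = -0.2517 + 0.5*(-0.2517 - 0.6934) = -0.7242
  grad(y) = -1.691, v = y - alpha*grad = -0.6414
  prox(v) = soft_thresh(-0.6414, 0.0838) = -0.5576
f(x_3) = 6*(-0.5576)^2 + 7*(-0.5576) + 1.71*|-0.5576| = -1.0842


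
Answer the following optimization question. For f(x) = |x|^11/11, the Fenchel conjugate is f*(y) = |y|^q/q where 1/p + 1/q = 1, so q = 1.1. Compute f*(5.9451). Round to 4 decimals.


The conjugate exponent q satisfies 1/p + 1/q = 1.
p = 11, so q = 11/(11 - 1) = 1.1
|y|^q = 5.9451^1.1 = 7.1052
f*(5.9451) = 7.1052 / 1.1 = 6.4593


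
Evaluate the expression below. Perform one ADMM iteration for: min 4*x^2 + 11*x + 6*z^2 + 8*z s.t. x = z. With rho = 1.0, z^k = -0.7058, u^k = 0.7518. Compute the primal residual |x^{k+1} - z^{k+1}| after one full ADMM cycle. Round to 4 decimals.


ADMM iteration with rho = 1.0, z^k = -0.7058, u^k = 0.7518
Step 1: x-update.
Minimize 4*x^2 + 11*x + (1.0/2)*(x + 0.7058 + 0.7518)^2
FOC: (2*4 + 1.0)*x = -11 + 1.0*(-0.7058 - 0.7518)
x^{k+1} = -1.3842
Step 2: z-update.
Minimize 6*z^2 + 8*z + (1.0/2)*(-1.3842 - z + 0.7518)^2
FOC: (2*6 + 1.0)*z = -8 + 1.0*(-1.3842 + 0.7518)
z^{k+1} = -0.664
Step 3: u-update.
u^{k+1} = 0.7518 - 1.3842 + 0.664 = 0.0317
Step 4: Primal residual = |-1.3842 + 0.664| = 0.7201


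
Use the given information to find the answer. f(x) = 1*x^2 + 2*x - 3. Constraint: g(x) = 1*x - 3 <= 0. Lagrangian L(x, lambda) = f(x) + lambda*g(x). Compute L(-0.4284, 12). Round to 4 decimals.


Step 1: Evaluate f(x).
f(-0.4284) = 1*(-0.4284)^2 + 2*(-0.4284) - 3 = -3.6733
Step 2: Evaluate g(x).
g(-0.4284) = 1*-0.4284 - 3 = -3.4284
Step 3: Compute Lagrangian.
L = -3.6733 + 12*-3.4284 = -44.8141


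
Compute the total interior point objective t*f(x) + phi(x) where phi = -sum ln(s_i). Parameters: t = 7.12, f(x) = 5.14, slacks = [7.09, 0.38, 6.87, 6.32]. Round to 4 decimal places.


Step 1: Compute log-barrier.
ln values: [1.9587, -0.9676, 1.9272, 1.8437]
phi = -(1.9587 - 0.9676 + 1.9272 + 1.8437) = -4.762
Step 2: Compute augmented objective.
t*f(x) = 7.12*5.14 = 36.5968
Total = 36.5968 - 4.762 = 31.8348


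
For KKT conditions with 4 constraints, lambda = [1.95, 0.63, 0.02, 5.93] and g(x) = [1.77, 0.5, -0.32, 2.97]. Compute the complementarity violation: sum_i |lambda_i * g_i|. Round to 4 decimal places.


KKT complementary slackness check:
lambda_1 * g_1 = 1.95 * 1.77 = 3.4515
lambda_2 * g_2 = 0.63 * 0.5 = 0.315
lambda_3 * g_3 = 0.02 * -0.32 = -0.0064
lambda_4 * g_4 = 5.93 * 2.97 = 17.6121
Total violation = 3.4515 + 0.315 + 0.0064 + 17.6121 = 21.385


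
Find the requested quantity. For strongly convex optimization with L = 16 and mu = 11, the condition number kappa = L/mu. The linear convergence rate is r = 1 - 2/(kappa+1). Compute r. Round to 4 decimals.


Step 1: Compute the condition number.
kappa = L/mu = 16/11 = 1.4545
Step 2: Compute the convergence rate.
r = 1 - 2/(kappa + 1) = 1 - 2*mu/(L + mu) = (L - mu)/(L + mu) = 5/27 = 0.1852


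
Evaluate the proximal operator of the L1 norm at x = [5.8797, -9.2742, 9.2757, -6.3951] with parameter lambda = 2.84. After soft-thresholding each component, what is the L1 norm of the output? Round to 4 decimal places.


Soft-thresholding with lambda = 2.84:
prox(5.8797) = sign(5.8797)*max(|5.8797| - 2.84, 0) = 3.0397
prox(-9.2742) = sign(-9.2742)*max(|-9.2742| - 2.84, 0) = -6.4342
prox(9.2757) = sign(9.2757)*max(|9.2757| - 2.84, 0) = 6.4357
prox(-6.3951) = sign(-6.3951)*max(|-6.3951| - 2.84, 0) = -3.5551
prox(x) = [3.0397, -6.4342, 6.4357, -3.5551]
||prox(x)||_1 = 3.0397 + 6.4342 + 6.4357 + 3.5551 = 19.4647


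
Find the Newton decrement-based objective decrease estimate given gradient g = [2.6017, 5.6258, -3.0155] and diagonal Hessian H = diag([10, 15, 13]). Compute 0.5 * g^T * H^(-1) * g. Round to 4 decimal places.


Step 1: H is diagonal, so H^(-1) * g = [0.2602, 0.3751, -0.232].
Step 2: g^T H^(-1) g = sum_i g_i^2 / H_ii
  = (2.6017)^2/10 + (5.6258)^2/15 + (-3.0155)^2/13
  = 0.6769 + 2.11 + 0.6995 = 3.4863
Step 3: Objective decrease = 0.5 * g^T H^(-1) g = 1.7432


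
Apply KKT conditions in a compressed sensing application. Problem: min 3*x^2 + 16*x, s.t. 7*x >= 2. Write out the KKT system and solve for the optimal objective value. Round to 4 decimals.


Step 1: Try lambda = 0 (constraint inactive).
x_unc = -16/(2*3) = -2.6667
Check: 7*-2.6667 = -18.6669 < 2 -- violated!
Step 2: Constraint must be active: 7*x = 2
x* = 2/7 = 0.2857 (rounded; the exact value 2/7 is used below)
lambda = (2*3*(2/7) + 16)/7 = 2.5306
Step 3: Compute optimal value.
f(x*) = 3*(2/7)^2 + 16*(2/7) = 4.8163


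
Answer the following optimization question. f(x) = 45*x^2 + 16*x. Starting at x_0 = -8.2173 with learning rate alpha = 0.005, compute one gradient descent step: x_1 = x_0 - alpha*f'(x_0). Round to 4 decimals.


We compute the gradient at x_0 and apply the update.
f'(x) = 90*x + 16
f'(-8.2173) = 90*-8.2173 + 16 = -723.557
x_1 = -8.2173 - 0.005*-723.557 = -4.5995


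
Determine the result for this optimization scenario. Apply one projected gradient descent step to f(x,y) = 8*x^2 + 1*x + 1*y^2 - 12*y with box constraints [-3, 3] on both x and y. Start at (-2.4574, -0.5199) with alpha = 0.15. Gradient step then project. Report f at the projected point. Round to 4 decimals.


Step 1: Compute gradient at (-2.4574, -0.5199).
grad_x = 2*8*-2.4574 + 1 = -38.3184
grad_y = 2*1*-0.5199 - 12 = -13.0398
Step 2: Gradient step.
x_raw = -2.4574 - 0.15*-38.3184 = 3.2904
y_raw = -0.5199 - 0.15*-13.0398 = 1.4361
Step 3: Project onto [-3, 3].
x_proj = clip(3.2904) = 3.0
y_proj = clip(1.4361) = 1.4361
Step 4: Evaluate f.
f(3.0, 1.4361) = 59.8295


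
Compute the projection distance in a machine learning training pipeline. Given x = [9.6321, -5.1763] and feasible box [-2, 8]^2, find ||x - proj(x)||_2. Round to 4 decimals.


Project each component onto [-2, 8].
clip(9.6321) = 8.0, clip(-5.1763) = -2.0
Projection = [8.0, -2.0]
Squared diffs: [2.6638, 10.0889]
Distance = sqrt(12.7527) = 3.5711


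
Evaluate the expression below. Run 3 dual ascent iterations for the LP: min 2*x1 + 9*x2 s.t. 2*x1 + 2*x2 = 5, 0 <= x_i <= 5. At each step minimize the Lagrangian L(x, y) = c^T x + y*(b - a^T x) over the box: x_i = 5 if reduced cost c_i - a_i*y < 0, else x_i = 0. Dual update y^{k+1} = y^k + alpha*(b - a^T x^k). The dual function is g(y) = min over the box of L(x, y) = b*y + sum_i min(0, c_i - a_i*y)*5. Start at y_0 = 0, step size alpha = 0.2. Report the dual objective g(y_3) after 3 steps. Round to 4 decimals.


Dual ascent for LP: min 2*x1 + 9*x2, 2*x1 + 2*x2 = 5, 0 <= x_i <= 5
Step 1: y^k = 0.0, reduced costs: (2.0, 9.0)
  x^k = (0.0, 0.0), subgradient = b - a^T x = 5.0
  y^{k+1} = 0.0 + 0.2*5.0 = 1.0
Step 2: y^k = 1.0, reduced costs: (0.0, 7.0)
  x^k = (0.0, 0.0), subgradient = b - a^T x = 5.0
  y^{k+1} = 1.0 + 0.2*5.0 = 2.0
Step 3: y^k = 2.0, reduced costs: (-2.0, 5.0)
  x^k = (5.0, 0.0), subgradient = b - a^T x = -5.0
  y^{k+1} = 2.0 + 0.2*-5.0 = 1.0
Dual objective at y_3 = 1.0: reduced costs (0.0, 7.0), box minimizer x = (0.0, 0.0)
g(y_3) = b*y + (c1 - a1*y)*x1 + (c2 - a2*y)*x2 = 5*1.0 + 0.0*0.0 + 7.0*0.0 = 5.0 + 0.0 + 0.0 = 5.0


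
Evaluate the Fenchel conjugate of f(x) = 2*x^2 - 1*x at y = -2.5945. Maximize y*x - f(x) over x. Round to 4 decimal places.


f*(y) = sup_x {y*x - a*x^2 - b*x} = sup_x {(y-b)*x - a*x^2}
FOC: (y - b) - 2a*x = 0 => x* = (y - b)/(2a)
x* = (-2.5945 + 1)/(2*2) = -0.3986
f*(-2.5945) = (y-b)^2/(4a) = (-2.5945 + 1)^2/(4*2)
= 2.5424/8 = 0.3178


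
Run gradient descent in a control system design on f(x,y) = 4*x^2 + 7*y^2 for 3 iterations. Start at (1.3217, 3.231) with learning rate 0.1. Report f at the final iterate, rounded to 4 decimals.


Gradient descent on f(x,y) = 4*x^2 + 7*y^2.
Starting point: (1.3217, 3.231), alpha = 0.1
Step 1: grad_x = 2*4*1.3217 = 10.5736, grad_y = 2*7*3.231 = 45.234
  x_1 = 1.3217 - 0.1*10.5736 = 0.2643
  y_1 = 3.231 - 0.1*45.234 = -1.2924
Step 2: grad_x = 2*4*0.2643 = 2.1147, grad_y = 2*7*-1.2924 = -18.0936
  x_2 = 0.2643 - 0.1*2.1147 = 0.0529
  y_2 = -1.2924 - 0.1*-18.0936 = 0.517
Step 3: grad_x = 2*4*0.0529 = 0.4229, grad_y = 2*7*0.517 = 7.2374
  x_3 = 0.0529 - 0.1*0.4229 = 0.0106
  y_3 = 0.517 - 0.1*7.2374 = -0.2068
f(0.0106, -0.2068) = 4*0.0106^2 + 7*(-0.2068)^2 = 0.2998


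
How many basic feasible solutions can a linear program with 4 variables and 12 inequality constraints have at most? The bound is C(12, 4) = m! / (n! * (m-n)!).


Each vertex corresponds to some choice of n active constraints out of m, so the number of vertices is at most C(m, n) = m! / (n!(m-n)!).
m = 12, n = 4
Numerator: 12 * 11 * 10 * 9
Denominator: 4! = 24
C(12, 4) = 495


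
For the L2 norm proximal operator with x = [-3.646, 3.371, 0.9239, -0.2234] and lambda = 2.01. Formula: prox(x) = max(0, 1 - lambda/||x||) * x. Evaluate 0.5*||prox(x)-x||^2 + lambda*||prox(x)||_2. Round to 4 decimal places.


Step 1: Compute ||x||.
||x|| = 5.0557
Step 2: Compute scaling factor.
scale = max(0, 1 - 2.01/5.0557) = 0.6024
Step 3: prox(x) = [-2.1965, 2.0308, 0.5566, -0.1346]
||prox(x)|| = 3.0457
Step 4: Proximal objective.
0.5*||prox-x||^2 = 2.0201
lambda*||prox|| = 6.1219
Total = 8.142
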